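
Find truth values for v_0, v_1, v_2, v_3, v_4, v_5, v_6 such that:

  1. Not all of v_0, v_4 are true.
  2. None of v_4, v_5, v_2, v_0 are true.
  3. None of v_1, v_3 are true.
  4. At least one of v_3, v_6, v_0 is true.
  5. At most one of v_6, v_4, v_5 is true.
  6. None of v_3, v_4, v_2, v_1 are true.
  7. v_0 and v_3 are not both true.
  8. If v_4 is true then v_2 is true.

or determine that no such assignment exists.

v_0 = False, v_1 = False, v_2 = False, v_3 = False, v_4 = False, v_5 = False, v_6 = True

  (1) {v_0, v_4}: 0/2 true — not all ✓
  (2) {v_4, v_5, v_2, v_0}: 0 true — none ✓
  (3) {v_1, v_3}: 0 true — none ✓
  (4) {v_3, v_6, v_0}: 1 true — at least one ✓
  (5) {v_6, v_4, v_5}: 1 true — at most one ✓
  (6) {v_3, v_4, v_2, v_1}: 0 true — none ✓
  (7) v_0=F, v_3=F — not both ✓
  (8) v_4=F ⇒ v_2: vacuous ✓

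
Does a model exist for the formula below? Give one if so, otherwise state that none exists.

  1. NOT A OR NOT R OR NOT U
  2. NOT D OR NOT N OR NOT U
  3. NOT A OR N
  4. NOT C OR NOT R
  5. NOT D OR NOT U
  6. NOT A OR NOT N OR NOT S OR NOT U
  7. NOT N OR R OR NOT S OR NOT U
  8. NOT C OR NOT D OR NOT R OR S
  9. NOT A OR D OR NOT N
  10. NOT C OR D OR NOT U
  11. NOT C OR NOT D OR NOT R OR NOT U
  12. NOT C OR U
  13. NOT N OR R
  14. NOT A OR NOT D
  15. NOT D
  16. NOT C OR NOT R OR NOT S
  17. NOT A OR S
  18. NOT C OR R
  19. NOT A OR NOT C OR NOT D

Unit clause (NOT D) forces D = False.
Try C = True:
  (NOT C OR NOT R) forces R = False.
  clause (NOT C OR R) is falsified — backtrack.
So C = False.
Set R = True.
Set A = False.
Set U = True.
Set S = True.
Set N = False.
All clauses satisfied.

C=F, R=T, D=F, A=F, U=T, S=T, N=F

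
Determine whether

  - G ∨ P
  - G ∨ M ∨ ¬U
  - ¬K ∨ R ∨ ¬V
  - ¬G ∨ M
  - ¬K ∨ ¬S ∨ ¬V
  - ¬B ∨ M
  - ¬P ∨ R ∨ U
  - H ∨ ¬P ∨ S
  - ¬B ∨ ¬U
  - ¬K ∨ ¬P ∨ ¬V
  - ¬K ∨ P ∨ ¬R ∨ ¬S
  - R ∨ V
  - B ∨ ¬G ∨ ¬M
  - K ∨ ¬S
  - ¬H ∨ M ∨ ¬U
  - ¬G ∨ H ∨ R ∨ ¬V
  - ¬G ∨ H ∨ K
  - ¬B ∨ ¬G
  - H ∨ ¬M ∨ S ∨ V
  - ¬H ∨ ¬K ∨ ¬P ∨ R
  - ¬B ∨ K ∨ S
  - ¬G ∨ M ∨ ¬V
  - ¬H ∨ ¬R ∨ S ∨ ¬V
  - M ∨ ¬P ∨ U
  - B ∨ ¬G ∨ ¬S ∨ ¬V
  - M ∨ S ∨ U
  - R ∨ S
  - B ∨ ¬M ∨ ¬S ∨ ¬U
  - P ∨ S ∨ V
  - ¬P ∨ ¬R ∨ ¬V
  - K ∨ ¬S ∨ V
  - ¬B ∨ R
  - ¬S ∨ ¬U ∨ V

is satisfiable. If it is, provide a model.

V: False, H: True, K: True, G: False, P: True, U: False, S: False, R: True, M: True, B: True

Set V = False.
  then (R ∨ V) forces R = True.
Set H = True.
Set K = True.
Set G = False.
  then (G ∨ P) forces P = True.
Set U = False.
  then (M ∨ ¬P ∨ U) forces M = True.
Set S = False.
Set B = True.
All clauses satisfied.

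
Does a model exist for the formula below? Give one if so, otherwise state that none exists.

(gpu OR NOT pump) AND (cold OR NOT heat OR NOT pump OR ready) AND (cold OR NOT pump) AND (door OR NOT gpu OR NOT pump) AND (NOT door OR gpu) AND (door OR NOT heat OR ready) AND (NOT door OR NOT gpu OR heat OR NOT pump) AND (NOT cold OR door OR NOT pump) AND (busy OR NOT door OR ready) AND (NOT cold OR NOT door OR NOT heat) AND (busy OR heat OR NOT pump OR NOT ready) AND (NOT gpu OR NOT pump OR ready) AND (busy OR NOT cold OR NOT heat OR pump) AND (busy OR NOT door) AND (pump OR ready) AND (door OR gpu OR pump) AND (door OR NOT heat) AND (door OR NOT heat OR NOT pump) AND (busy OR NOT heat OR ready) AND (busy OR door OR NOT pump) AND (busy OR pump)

Set heat = False.
Try pump = True:
  (gpu OR NOT pump) forces gpu = True.
  (cold OR NOT pump) forces cold = True.
  (door OR NOT gpu OR NOT pump) forces door = True.
  clause (NOT door OR NOT gpu OR heat OR NOT pump) is falsified — backtrack.
So pump = False.
  then (pump OR ready) forces ready = True.
  then (busy OR pump) forces busy = True.
Try gpu = False:
  (NOT door OR gpu) forces door = False.
  clause (door OR gpu OR pump) is falsified — backtrack.
So gpu = True.
Set door = False.
Set cold = False.
All clauses satisfied.

heat=F, pump=F, gpu=T, door=F, busy=T, ready=T, cold=F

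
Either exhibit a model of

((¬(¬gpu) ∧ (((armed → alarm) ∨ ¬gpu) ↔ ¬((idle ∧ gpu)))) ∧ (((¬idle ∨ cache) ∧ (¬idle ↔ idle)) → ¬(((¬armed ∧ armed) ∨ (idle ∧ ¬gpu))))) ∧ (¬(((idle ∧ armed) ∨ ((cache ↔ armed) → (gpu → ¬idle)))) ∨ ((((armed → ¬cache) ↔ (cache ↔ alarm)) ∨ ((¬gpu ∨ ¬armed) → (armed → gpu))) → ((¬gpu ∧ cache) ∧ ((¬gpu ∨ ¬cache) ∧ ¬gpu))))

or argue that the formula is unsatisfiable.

Case gpu = True: the formula simplifies to (((armed → alarm) ↔ ¬idle) ∧ (((¬idle ∨ cache) ∧ (¬idle ↔ idle)) → ¬((¬armed ∧ armed)))) ∧ ¬(((idle ∧ armed) ∨ ((cache ↔ armed) → ¬idle))).
  idle = True: simplifies to ¬((armed → alarm)) ∧ ¬((armed ∨ ¬((cache ↔ armed)))).
    armed = True: the conjunct ¬((armed ∨ ¬((cache ↔ armed)))) becomes ¬((True ∨ ¬cache)) = False.
    armed = False: the conjunct ¬((armed → alarm)) becomes ¬((False → alarm)) = False.
  idle = False: the conjunct ¬(((idle ∧ armed) ∨ ((cache ↔ armed) → ¬idle))) becomes ¬((False ∨ True)) = False.
Case gpu = False: the conjunct ¬(¬gpu) becomes ¬(¬False) = False.
Both cases fail — unsatisfiable.

Unsatisfiable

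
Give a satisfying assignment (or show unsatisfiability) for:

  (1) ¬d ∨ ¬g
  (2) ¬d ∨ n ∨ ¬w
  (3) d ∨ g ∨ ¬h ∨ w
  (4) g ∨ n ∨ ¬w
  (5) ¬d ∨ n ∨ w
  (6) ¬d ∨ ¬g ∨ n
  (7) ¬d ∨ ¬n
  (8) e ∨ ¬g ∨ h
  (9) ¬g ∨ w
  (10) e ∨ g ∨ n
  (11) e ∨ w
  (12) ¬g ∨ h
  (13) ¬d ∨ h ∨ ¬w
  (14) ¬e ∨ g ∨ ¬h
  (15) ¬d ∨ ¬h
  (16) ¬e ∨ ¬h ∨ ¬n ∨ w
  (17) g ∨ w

Set e = True.
Set h = True.
  then (¬e ∨ g ∨ ¬h) forces g = True.
  then (¬d ∨ ¬h) forces d = False.
  then (¬g ∨ w) forces w = True.
Set n = True.
All clauses satisfied.

e = True, h = True, g = True, n = True, d = False, w = True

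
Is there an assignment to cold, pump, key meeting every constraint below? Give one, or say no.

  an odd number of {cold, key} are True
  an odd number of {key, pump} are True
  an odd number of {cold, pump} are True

Adding constraints 1, 2, 3 mod 2: every variable appears an even number of times on the left, so the left side is 0.
But the right sides sum to 1 (mod 2). 0 ≠ 1 — the system is inconsistent.

No satisfying assignment exists.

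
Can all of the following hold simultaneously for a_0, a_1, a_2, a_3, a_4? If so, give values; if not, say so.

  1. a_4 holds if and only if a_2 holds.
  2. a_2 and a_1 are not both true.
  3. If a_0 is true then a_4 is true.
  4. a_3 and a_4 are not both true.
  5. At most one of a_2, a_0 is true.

a_0=F, a_1=T, a_2=F, a_3=T, a_4=F

  (1) a_4=F, a_2=F — same ✓
  (2) a_2=F, a_1=T — not both ✓
  (3) a_0=F ⇒ a_4: vacuous ✓
  (4) a_3=T, a_4=F — not both ✓
  (5) {a_2, a_0}: 0 true — at most one ✓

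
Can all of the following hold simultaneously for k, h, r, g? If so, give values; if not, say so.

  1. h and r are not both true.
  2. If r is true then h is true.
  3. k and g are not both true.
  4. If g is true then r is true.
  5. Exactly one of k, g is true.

k = True; h = True; r = False; g = False

  (1) h=T, r=F — not both ✓
  (2) r=F ⇒ h: vacuous ✓
  (3) k=T, g=F — not both ✓
  (4) g=F ⇒ r: vacuous ✓
  (5) {k, g}: 1 true — exactly one ✓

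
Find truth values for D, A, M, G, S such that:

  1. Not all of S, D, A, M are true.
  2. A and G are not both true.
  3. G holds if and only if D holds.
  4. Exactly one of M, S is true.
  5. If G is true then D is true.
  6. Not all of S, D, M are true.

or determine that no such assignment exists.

D: True; A: False; M: False; G: True; S: True

  (1) {S, D, A, M}: 2/4 true — not all ✓
  (2) A=F, G=T — not both ✓
  (3) G=T, D=T — same ✓
  (4) {M, S}: 1 true — exactly one ✓
  (5) G=T ⇒ D: T ✓
  (6) {S, D, M}: 2/3 true — not all ✓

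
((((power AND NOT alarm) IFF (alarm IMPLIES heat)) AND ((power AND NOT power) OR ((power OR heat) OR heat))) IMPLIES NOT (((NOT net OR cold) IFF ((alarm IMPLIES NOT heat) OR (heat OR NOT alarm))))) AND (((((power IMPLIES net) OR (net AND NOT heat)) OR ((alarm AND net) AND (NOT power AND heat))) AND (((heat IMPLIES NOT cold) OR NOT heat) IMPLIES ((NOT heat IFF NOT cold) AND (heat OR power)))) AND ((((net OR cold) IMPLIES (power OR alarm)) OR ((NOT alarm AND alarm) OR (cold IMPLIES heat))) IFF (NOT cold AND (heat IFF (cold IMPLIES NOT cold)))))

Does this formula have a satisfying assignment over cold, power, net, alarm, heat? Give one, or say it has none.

Case heat = True: the formula simplifies to ((power AND NOT alarm) IMPLIES NOT ((NOT net OR cold))) AND ((((power IMPLIES net) OR ((alarm AND net) AND NOT power)) AND (NOT cold IMPLIES cold)) AND (NOT cold AND (cold IMPLIES NOT cold))).
  cold = True: the conjunct NOT cold is False.
  cold = False: the conjunct NOT cold IMPLIES cold becomes NOT False IMPLIES False = False.
Case heat = False: the formula simplifies to ((((power AND NOT alarm) IFF NOT alarm) AND ((power AND NOT power) OR power)) IMPLIES NOT ((NOT net OR cold))) AND ((((power IMPLIES net) OR net) AND (NOT cold AND power)) AND ((((net OR cold) IMPLIES (power OR alarm)) OR ((NOT alarm AND alarm) OR NOT cold)) IFF (NOT cold AND NOT ((cold IMPLIES NOT cold))))).
  cold = True: the conjunct NOT cold is False.
  cold = False: the conjunct (((net OR cold) IMPLIES (power OR alarm)) OR ((NOT alarm AND alarm) OR NOT cold)) IFF (NOT cold AND NOT ((cold IMPLIES NOT cold))) becomes ((net IMPLIES (power OR alarm)) OR True) IFF (True AND False) = False.
Both cases fail — unsatisfiable.

UNSATISFIABLE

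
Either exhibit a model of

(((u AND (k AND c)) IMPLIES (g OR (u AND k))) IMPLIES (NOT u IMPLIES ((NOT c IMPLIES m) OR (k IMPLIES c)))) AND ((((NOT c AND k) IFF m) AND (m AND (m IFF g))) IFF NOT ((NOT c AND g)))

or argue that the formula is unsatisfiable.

c = False, g = True, k = False, m = False, u = True

  ((u AND (k AND c)) IMPLIES (g OR (u AND k))) IMPLIES (NOT u IMPLIES ((NOT c IMPLIES m) OR (k IMPLIES c))) = True
    (u AND (k AND c)) IMPLIES (g OR (u AND k)) = True
      u AND (k AND c) = False
        k AND c = False
      g OR (u AND k) = True
        u AND k = False
    NOT u IMPLIES ((NOT c IMPLIES m) OR (k IMPLIES c)) = True
      NOT u = False
      (NOT c IMPLIES m) OR (k IMPLIES c) = True
        NOT c IMPLIES m = False
          NOT c = True
        k IMPLIES c = True
  (((NOT c AND k) IFF m) AND (m AND (m IFF g))) IFF NOT ((NOT c AND g)) = True
    ((NOT c AND k) IFF m) AND (m AND (m IFF g)) = False
      (NOT c AND k) IFF m = True
        NOT c AND k = False
          NOT c = True
      m AND (m IFF g) = False
        m IFF g = False
    NOT ((NOT c AND g)) = False
      NOT c AND g = True
        NOT c = True
Both conjuncts True, so the formula holds.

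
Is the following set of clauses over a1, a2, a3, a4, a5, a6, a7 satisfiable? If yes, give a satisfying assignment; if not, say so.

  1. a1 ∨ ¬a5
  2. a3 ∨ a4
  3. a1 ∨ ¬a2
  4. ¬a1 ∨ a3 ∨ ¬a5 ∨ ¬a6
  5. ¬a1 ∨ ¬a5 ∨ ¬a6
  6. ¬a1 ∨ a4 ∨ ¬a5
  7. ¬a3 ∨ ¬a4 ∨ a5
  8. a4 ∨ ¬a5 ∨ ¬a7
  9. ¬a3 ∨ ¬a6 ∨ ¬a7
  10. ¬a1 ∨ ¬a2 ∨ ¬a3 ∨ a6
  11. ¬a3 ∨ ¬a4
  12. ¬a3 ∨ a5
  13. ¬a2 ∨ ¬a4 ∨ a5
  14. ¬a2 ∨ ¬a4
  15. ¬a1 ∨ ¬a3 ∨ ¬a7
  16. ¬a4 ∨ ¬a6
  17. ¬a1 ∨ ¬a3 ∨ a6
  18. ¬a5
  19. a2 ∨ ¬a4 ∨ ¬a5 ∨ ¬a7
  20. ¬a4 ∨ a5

Case a5 = True:
  Clause (¬a5) is falsified — contradiction.
Case a5 = False:
  (¬a3 ∨ a5) forces a3 = False.
  (a3 ∨ a4) forces a4 = True.
  Clause (¬a4 ∨ a5) is falsified — contradiction.
Both cases fail, so the formula is unsatisfiable.

The formula is unsatisfiable.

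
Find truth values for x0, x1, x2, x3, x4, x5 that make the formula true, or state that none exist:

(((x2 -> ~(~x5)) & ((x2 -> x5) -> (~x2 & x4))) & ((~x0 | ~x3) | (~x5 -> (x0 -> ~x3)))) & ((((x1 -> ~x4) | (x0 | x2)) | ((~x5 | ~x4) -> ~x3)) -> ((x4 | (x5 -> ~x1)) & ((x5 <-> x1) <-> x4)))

x0=F; x1=T; x2=F; x3=T; x4=T; x5=F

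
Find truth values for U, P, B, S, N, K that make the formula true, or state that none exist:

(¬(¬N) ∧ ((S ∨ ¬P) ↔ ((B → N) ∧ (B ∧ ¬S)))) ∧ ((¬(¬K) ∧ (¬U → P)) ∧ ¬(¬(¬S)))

U = False, P = True, B = False, S = False, N = True, K = True

  ¬(¬N) ∧ ((S ∨ ¬P) ↔ ((B → N) ∧ (B ∧ ¬S))) = True
    ¬(¬N) = True
      ¬N = False
    (S ∨ ¬P) ↔ ((B → N) ∧ (B ∧ ¬S)) = True
      S ∨ ¬P = False
        ¬P = False
      (B → N) ∧ (B ∧ ¬S) = False
        B → N = True
        B ∧ ¬S = False
          ¬S = True
  (¬(¬K) ∧ (¬U → P)) ∧ ¬(¬(¬S)) = True
    ¬(¬K) ∧ (¬U → P) = True
      ¬(¬K) = True
        ¬K = False
      ¬U → P = True
        ¬U = True
    ¬(¬(¬S)) = True
      ¬(¬S) = False
        ¬S = True
Both conjuncts True, so the formula holds.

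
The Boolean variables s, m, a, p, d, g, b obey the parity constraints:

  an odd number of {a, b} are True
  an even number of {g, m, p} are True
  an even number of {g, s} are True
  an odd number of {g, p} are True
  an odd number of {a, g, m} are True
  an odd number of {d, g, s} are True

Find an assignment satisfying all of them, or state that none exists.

s = True, m = True, a = True, p = False, d = True, g = True, b = False

{a, b}: 1 true → odd ✓
{g, m, p}: 2 true → even ✓
{g, s}: 2 true → even ✓
{g, p}: 1 true → odd ✓
{a, g, m}: 3 true → odd ✓
{d, g, s}: 3 true → odd ✓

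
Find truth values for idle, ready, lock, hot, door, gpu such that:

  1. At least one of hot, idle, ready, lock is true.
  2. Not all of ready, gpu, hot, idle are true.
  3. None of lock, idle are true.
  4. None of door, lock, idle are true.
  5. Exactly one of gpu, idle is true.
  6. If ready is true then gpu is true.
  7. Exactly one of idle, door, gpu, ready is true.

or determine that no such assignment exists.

idle = False; ready = False; lock = False; hot = True; door = False; gpu = True

  (1) {hot, idle, ready, lock}: 1 true — at least one ✓
  (2) {ready, gpu, hot, idle}: 2/4 true — not all ✓
  (3) {lock, idle}: 0 true — none ✓
  (4) {door, lock, idle}: 0 true — none ✓
  (5) {gpu, idle}: 1 true — exactly one ✓
  (6) ready=F ⇒ gpu: vacuous ✓
  (7) {idle, door, gpu, ready}: 1 true — exactly one ✓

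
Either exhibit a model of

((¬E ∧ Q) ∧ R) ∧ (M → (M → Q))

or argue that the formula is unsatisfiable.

M=T; E=F; R=T; Q=T

  (¬E ∧ Q) ∧ R = True
    ¬E ∧ Q = True
      ¬E = True
  M → (M → Q) = True
    M → Q = True
Both conjuncts True, so the formula holds.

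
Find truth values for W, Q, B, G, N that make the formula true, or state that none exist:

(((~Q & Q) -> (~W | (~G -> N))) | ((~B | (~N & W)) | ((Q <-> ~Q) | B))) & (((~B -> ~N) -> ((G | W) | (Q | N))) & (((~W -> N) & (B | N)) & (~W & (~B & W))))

Case W = True: the conjunct ~W is False.
Case W = False: the conjunct W is False.
Both cases fail — unsatisfiable.

UNSATISFIABLE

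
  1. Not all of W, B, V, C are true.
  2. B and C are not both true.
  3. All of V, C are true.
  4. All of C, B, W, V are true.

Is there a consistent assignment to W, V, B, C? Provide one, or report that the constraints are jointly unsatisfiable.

Unsatisfiable — no assignment works.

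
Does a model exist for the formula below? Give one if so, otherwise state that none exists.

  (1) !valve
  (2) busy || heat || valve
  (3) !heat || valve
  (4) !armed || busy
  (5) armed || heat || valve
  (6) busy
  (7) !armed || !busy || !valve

valve: False, heat: False, busy: True, armed: True

Unit clause (!valve) forces valve = False.
In (!heat || valve) only !heat is left, so heat = False.
In (armed || heat || valve) only armed is left, so armed = True.
Unit clause (busy) forces busy = True.
Check each clause:
  (!valve): !valve holds.
  (busy || heat || valve): busy holds.
  (!heat || valve): !heat holds.
  (!armed || busy): busy holds.
  (armed || heat || valve): armed holds.
  (busy): busy holds.
  (!armed || !busy || !valve): !valve holds.
All clauses satisfied.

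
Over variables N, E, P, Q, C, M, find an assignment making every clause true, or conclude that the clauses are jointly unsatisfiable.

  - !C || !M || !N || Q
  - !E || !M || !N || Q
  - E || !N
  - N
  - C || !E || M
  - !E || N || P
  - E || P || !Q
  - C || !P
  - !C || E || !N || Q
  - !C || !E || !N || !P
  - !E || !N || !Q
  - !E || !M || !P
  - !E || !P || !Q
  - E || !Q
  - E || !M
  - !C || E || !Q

N = True, E = True, P = False, Q = False, C = True, M = False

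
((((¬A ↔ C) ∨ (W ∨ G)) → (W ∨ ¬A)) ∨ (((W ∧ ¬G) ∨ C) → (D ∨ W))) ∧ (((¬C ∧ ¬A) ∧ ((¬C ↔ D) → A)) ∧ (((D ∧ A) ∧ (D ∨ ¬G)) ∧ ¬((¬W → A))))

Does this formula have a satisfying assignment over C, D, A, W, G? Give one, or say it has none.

Case A = True: the conjunct ¬A is False.
Case A = False: the conjunct A is False.
Both cases fail — unsatisfiable.

UNSATISFIABLE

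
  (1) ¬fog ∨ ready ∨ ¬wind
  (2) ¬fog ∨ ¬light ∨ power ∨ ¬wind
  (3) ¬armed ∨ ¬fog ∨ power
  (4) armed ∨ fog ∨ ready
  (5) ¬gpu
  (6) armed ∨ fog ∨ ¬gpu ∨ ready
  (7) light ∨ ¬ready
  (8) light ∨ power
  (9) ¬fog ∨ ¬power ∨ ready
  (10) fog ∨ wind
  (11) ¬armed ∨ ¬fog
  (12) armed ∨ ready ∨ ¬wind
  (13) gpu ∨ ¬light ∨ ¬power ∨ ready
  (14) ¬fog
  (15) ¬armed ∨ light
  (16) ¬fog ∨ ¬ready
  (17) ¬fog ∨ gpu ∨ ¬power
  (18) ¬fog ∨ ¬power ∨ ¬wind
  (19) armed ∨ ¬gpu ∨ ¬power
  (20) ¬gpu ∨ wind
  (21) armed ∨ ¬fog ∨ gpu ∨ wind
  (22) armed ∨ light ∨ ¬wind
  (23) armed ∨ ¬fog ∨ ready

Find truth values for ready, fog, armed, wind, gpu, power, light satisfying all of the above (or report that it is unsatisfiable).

Unit clause (¬gpu) forces gpu = False.
Unit clause (¬fog) forces fog = False.
In (fog ∨ wind) only wind is left, so wind = True.
Set ready = True.
  then (light ∨ ¬ready) forces light = True.
Set armed = True.
Set power = False.
All clauses satisfied.

ready = True, fog = False, armed = True, wind = True, gpu = False, power = False, light = True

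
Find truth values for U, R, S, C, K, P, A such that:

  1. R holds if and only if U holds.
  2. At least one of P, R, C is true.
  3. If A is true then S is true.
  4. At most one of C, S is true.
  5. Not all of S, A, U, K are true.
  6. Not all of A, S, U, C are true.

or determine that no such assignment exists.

U=F, R=F, S=F, C=F, K=F, P=T, A=F

  (1) R=F, U=F — same ✓
  (2) {P, R, C}: 1 true — at least one ✓
  (3) A=F ⇒ S: vacuous ✓
  (4) {C, S}: 0 true — at most one ✓
  (5) {S, A, U, K}: 0/4 true — not all ✓
  (6) {A, S, U, C}: 0/4 true — not all ✓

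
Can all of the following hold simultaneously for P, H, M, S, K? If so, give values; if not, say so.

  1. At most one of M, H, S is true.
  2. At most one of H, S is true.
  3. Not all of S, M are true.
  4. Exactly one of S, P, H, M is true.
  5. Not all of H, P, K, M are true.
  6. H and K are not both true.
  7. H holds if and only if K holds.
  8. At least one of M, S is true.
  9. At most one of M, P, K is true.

P: False, H: False, M: True, S: False, K: False

  (1) {M, H, S}: 1 true — at most one ✓
  (2) {H, S}: 0 true — at most one ✓
  (3) {S, M}: 1/2 true — not all ✓
  (4) {S, P, H, M}: 1 true — exactly one ✓
  (5) {H, P, K, M}: 1/4 true — not all ✓
  (6) H=F, K=F — not both ✓
  (7) H=F, K=F — same ✓
  (8) {M, S}: 1 true — at least one ✓
  (9) {M, P, K}: 1 true — at most one ✓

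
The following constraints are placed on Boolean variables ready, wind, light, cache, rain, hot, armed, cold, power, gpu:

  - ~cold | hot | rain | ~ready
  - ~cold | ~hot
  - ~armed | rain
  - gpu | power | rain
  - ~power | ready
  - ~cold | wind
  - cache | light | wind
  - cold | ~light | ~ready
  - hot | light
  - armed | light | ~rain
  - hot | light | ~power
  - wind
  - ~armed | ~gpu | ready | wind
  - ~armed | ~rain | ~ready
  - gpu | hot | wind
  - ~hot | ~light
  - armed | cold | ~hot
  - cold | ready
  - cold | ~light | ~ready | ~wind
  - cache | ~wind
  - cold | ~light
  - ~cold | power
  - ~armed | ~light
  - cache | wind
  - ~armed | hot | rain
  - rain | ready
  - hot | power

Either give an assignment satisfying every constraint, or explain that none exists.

ready = True, wind = True, light = True, cache = True, rain = True, hot = False, armed = False, cold = True, power = True, gpu = False

Unit clause (wind) forces wind = True.
In (cache | ~wind) only cache is left, so cache = True.
Set ready = True.
Try light = False:
  (hot | light) forces hot = True.
  (~cold | ~hot) forces cold = False.
  (armed | cold | ~hot) forces armed = True.
  (~armed | rain) forces rain = True.
  clause (~armed | ~rain | ~ready) is falsified — backtrack.
So light = True.
  then (cold | ~light | ~ready) forces cold = True.
  then (~hot | ~light) forces hot = False.
  then (~cold | power) forces power = True.
  then (~armed | ~light) forces armed = False.
  then (~cold | hot | rain | ~ready) forces rain = True.
Set gpu = False.
All clauses satisfied.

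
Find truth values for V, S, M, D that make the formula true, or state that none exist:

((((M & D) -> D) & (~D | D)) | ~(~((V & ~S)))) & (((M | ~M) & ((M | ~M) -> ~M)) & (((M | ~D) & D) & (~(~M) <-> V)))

UNSATISFIABLE

Case M = True: the conjunct (M | ~M) -> ~M becomes (True | False) -> ~True = False.
Case M = False: the formula simplifies to ((~D | D) | ~(~((V & ~S)))) & ((~D & D) & ~V).
  D = True: the conjunct ~D is False.
  D = False: the conjunct D is False.
Both cases fail — unsatisfiable.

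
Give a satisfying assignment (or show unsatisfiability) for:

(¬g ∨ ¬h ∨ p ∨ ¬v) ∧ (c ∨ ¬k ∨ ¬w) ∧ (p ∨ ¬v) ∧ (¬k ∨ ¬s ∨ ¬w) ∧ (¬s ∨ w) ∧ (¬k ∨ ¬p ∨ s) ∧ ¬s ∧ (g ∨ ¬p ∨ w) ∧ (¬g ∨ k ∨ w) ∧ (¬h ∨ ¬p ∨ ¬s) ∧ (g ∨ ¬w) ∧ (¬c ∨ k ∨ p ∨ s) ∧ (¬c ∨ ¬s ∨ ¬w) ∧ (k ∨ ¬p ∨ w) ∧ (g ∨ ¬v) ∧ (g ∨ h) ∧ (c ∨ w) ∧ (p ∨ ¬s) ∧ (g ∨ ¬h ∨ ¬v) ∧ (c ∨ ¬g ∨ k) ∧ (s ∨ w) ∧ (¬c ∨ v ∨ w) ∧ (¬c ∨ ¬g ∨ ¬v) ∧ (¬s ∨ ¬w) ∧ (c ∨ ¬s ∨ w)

s: False, g: True, h: False, k: False, w: True, c: True, v: False, p: True

Unit clause (¬s) forces s = False.
In (s ∨ w) only w is left, so w = True.
In (g ∨ ¬w) only g is left, so g = True.
Set h = False.
Set k = False.
  then (c ∨ ¬g ∨ k) forces c = True.
  then (¬c ∨ ¬g ∨ ¬v) forces v = False.
  then (¬c ∨ k ∨ p ∨ s) forces p = True.
All clauses satisfied.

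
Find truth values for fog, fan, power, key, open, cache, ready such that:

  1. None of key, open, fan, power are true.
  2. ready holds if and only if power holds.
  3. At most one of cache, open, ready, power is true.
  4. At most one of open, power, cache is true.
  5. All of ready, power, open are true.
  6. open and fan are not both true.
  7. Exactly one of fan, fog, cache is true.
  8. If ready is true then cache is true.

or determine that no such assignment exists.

Case power = True:
  Constraint (1) is violated (power=T) — contradiction.
Case power = False:
  Constraint (5) is violated (power=F) — contradiction.
Both cases fail — unsatisfiable.

Unsatisfiable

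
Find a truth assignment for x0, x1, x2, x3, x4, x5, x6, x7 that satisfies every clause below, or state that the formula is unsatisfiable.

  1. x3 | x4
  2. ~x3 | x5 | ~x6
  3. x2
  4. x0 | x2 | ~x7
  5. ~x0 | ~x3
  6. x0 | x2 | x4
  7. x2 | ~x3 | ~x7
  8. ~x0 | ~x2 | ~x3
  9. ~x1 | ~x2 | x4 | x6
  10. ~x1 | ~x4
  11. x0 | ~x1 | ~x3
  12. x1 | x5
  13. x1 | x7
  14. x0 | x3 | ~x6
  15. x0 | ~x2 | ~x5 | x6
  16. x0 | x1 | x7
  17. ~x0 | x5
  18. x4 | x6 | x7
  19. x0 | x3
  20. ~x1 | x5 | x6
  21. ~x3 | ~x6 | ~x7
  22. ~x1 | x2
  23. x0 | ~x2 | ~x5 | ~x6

Unit clause (x2) forces x2 = True.
Set x0 = True.
  then (~x0 | ~x3) forces x3 = False.
  then (~x0 | x5) forces x5 = True.
  then (x3 | x4) forces x4 = True.
  then (~x1 | ~x4) forces x1 = False.
  then (x1 | x7) forces x7 = True.
Set x6 = False.
All clauses satisfied.

x0=T, x1=F, x2=T, x3=F, x4=T, x5=T, x6=F, x7=T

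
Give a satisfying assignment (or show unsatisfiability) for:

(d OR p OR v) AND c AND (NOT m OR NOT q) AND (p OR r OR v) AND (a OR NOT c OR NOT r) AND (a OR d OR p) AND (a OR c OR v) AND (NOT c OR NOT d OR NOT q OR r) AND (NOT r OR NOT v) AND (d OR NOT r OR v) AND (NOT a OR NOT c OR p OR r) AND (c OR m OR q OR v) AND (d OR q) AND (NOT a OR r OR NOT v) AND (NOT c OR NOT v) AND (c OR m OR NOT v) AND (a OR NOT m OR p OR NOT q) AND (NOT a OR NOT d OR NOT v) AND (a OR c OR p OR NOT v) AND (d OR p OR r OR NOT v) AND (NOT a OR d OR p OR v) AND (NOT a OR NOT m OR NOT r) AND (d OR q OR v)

a: True, d: True, p: True, r: True, m: False, c: True, q: True, v: False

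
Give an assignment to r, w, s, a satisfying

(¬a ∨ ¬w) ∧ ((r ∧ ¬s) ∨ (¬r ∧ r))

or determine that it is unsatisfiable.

r: True, w: False, s: False, a: False

  ¬a ∨ ¬w = True
    ¬a = True
    ¬w = True
  (r ∧ ¬s) ∨ (¬r ∧ r) = True
    r ∧ ¬s = True
      ¬s = True
    ¬r ∧ r = False
      ¬r = False
Both conjuncts True, so the formula holds.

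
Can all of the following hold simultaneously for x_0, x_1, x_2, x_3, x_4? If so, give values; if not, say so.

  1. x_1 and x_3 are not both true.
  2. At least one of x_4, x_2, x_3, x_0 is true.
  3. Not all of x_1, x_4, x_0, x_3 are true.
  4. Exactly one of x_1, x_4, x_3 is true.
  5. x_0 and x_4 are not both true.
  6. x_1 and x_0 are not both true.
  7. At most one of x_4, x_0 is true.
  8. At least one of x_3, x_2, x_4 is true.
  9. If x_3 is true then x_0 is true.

x_0 = False; x_1 = False; x_2 = False; x_3 = False; x_4 = True

  (1) x_1=F, x_3=F — not both ✓
  (2) {x_4, x_2, x_3, x_0}: 1 true — at least one ✓
  (3) {x_1, x_4, x_0, x_3}: 1/4 true — not all ✓
  (4) {x_1, x_4, x_3}: 1 true — exactly one ✓
  (5) x_0=F, x_4=T — not both ✓
  (6) x_1=F, x_0=F — not both ✓
  (7) {x_4, x_0}: 1 true — at most one ✓
  (8) {x_3, x_2, x_4}: 1 true — at least one ✓
  (9) x_3=F ⇒ x_0: vacuous ✓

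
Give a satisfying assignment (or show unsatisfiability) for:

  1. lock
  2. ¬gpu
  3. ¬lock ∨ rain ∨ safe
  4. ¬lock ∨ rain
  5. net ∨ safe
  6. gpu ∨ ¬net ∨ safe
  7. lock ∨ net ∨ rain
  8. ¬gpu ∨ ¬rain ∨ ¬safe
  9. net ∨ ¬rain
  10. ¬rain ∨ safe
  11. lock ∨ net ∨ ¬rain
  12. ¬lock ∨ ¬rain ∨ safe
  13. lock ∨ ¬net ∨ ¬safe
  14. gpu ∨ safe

safe=T, net=T, lock=T, gpu=F, rain=T

Unit clause (lock) forces lock = True.
Unit clause (¬gpu) forces gpu = False.
In (¬lock ∨ rain) only rain is left, so rain = True.
In (net ∨ ¬rain) only net is left, so net = True.
In (¬rain ∨ safe) only safe is left, so safe = True.
All clauses satisfied.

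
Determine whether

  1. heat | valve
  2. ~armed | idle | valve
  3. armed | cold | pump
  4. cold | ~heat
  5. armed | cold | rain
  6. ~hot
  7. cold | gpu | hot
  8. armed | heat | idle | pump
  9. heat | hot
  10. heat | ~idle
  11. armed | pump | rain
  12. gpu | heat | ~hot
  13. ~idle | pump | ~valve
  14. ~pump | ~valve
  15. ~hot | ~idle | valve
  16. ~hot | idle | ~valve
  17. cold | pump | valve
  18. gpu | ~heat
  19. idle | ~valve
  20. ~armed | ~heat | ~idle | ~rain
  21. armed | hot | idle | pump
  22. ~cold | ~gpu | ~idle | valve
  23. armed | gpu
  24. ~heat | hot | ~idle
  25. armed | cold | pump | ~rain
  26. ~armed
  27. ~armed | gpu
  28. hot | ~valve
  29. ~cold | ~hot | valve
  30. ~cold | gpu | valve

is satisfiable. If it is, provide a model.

cold: True; pump: True; rain: False; valve: False; hot: False; heat: True; gpu: True; armed: False; idle: False

Unit clause (~hot) forces hot = False.
In (heat | hot) only heat is left, so heat = True.
In (gpu | ~heat) only gpu is left, so gpu = True.
In (~heat | hot | ~idle) only ~idle is left, so idle = False.
Unit clause (~armed) forces armed = False.
In (hot | ~valve) only ~valve is left, so valve = False.
In (cold | ~heat) only cold is left, so cold = True.
In (armed | hot | idle | pump) only pump is left, so pump = True.
Set rain = False.
All clauses satisfied.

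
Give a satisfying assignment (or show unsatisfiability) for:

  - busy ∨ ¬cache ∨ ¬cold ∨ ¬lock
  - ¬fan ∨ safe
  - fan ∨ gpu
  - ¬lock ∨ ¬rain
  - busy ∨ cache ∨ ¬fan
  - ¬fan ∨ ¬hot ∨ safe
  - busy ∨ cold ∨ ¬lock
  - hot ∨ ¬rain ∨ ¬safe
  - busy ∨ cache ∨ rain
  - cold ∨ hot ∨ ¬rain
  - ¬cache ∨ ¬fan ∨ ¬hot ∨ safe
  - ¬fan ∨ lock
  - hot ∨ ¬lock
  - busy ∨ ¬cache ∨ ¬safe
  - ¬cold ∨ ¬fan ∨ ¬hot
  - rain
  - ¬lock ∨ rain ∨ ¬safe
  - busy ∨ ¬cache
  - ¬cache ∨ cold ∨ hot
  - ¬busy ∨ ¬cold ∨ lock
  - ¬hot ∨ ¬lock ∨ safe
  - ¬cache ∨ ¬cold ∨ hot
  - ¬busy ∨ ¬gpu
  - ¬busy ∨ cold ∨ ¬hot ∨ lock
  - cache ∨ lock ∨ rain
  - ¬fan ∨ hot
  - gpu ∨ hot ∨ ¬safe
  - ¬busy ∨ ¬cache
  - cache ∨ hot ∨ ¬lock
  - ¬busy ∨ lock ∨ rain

Unit clause (rain) forces rain = True.
In (¬lock ∨ ¬rain) only ¬lock is left, so lock = False.
In (¬fan ∨ lock) only ¬fan is left, so fan = False.
In (fan ∨ gpu) only gpu is left, so gpu = True.
In (¬busy ∨ ¬gpu) only ¬busy is left, so busy = False.
In (busy ∨ ¬cache) only ¬cache is left, so cache = False.
Set hot = True.
Set cold = True.
Set safe = False.
All clauses satisfied.

rain = True, gpu = True, hot = True, cache = False, cold = True, lock = False, busy = False, safe = False, fan = False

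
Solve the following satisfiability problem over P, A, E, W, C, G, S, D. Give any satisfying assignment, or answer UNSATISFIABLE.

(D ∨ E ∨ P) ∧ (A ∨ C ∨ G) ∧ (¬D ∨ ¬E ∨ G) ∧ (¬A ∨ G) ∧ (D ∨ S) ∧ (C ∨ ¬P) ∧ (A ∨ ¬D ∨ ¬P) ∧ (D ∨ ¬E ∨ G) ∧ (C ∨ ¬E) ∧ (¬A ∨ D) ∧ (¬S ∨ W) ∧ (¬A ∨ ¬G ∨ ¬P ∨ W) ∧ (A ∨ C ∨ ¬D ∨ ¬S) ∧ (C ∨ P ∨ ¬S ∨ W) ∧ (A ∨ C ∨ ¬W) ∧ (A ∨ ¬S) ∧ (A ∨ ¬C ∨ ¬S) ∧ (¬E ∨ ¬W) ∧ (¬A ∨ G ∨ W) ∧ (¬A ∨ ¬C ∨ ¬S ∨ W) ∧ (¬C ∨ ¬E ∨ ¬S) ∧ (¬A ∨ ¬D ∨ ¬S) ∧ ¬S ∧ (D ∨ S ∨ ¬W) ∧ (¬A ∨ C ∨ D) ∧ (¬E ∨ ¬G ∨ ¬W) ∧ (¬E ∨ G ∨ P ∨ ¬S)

Unit clause (¬S) forces S = False.
In (D ∨ S) only D is left, so D = True.
Set P = False.
Set A = False.
Set E = False.
Set W = True.
  then (A ∨ C ∨ ¬W) forces C = True.
Set G = True.
All clauses satisfied.

P = False, A = False, E = False, W = True, C = True, G = True, S = False, D = True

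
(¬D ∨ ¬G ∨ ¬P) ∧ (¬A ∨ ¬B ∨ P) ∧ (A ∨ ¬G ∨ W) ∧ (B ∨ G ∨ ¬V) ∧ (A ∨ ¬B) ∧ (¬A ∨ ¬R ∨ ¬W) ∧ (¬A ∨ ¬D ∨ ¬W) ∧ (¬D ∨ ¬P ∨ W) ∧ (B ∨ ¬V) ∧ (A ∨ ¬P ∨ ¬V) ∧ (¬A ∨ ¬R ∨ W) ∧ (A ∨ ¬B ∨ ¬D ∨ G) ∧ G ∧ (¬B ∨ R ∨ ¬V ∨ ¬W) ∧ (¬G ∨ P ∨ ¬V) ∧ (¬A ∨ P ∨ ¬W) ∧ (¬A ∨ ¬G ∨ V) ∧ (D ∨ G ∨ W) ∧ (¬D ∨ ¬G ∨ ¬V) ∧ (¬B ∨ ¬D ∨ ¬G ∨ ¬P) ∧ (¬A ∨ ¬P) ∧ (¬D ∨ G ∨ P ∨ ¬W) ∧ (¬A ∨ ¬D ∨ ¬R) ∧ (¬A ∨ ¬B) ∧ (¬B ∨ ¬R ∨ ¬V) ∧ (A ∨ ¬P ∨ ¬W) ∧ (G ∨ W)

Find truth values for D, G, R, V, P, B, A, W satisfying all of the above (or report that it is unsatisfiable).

Unit clause (G) forces G = True.
Set D = False.
Set R = True.
Try V = True:
  (B ∨ ¬V) forces B = True.
  clause (¬B ∨ ¬R ∨ ¬V) is falsified — backtrack.
So V = False.
  then (¬A ∨ ¬G ∨ V) forces A = False.
  then (A ∨ ¬G ∨ W) forces W = True.
  then (A ∨ ¬B) forces B = False.
  then (A ∨ ¬P ∨ ¬W) forces P = False.
All clauses satisfied.

D = False, G = True, R = True, V = False, P = False, B = False, A = False, W = True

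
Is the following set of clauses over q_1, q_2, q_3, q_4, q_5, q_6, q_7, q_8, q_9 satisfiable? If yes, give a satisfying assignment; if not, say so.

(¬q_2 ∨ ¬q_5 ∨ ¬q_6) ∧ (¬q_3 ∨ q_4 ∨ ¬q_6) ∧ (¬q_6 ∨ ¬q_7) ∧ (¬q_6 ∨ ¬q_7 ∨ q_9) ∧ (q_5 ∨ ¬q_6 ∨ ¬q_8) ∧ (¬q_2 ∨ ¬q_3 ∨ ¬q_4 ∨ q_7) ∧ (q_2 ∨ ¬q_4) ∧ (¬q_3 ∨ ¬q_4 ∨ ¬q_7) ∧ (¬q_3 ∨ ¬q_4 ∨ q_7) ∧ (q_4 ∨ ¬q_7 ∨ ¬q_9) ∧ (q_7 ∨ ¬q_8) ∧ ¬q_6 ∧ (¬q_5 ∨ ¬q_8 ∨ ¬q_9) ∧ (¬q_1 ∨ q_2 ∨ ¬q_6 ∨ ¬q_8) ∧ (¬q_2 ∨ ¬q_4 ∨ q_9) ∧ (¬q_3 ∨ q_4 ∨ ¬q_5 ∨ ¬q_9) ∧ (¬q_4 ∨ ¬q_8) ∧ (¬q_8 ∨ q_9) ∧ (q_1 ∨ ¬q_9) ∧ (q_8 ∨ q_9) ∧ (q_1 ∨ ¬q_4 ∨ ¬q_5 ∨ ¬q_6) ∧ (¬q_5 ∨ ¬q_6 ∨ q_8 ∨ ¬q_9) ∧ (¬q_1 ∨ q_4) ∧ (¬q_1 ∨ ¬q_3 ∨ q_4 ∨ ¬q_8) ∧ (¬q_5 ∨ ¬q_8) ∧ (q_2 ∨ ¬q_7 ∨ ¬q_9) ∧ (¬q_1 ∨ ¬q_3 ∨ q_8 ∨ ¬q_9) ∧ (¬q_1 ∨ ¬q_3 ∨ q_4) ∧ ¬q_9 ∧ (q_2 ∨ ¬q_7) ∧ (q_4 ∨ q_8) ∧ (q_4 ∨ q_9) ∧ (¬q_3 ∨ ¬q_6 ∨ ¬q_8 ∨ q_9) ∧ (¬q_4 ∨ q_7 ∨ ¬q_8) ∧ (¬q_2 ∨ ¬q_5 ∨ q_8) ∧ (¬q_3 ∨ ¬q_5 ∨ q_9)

Case q_6 = True:
  Clause (¬q_6) is falsified — contradiction.
Case q_6 = False:
  (¬q_9) forces q_9 = False.
  (¬q_8 ∨ q_9) forces q_8 = False.
  Clause (q_8 ∨ q_9) is falsified — contradiction.
Both cases fail, so the formula is unsatisfiable.

Unsatisfiable — no assignment works.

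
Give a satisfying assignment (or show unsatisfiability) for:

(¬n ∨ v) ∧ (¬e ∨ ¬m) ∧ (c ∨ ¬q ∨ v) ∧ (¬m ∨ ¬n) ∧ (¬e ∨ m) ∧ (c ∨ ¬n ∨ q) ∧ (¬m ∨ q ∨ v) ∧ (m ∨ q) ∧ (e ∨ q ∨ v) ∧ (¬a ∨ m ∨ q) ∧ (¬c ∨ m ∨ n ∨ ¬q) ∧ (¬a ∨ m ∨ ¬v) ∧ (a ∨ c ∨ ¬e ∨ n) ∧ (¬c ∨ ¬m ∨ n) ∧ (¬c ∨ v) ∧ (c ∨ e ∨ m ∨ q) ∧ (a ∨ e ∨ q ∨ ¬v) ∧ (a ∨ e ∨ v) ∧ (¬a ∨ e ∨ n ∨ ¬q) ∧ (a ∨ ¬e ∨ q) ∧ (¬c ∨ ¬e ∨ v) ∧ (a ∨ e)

Set a = True.
Try m = False:
  (¬e ∨ m) forces e = False.
  (m ∨ q) forces q = True.
  (¬a ∨ m ∨ ¬v) forces v = False.
  (¬n ∨ v) forces n = False.
  clause (¬a ∨ e ∨ n ∨ ¬q) is falsified — backtrack.
So m = True.
  then (¬e ∨ ¬m) forces e = False.
  then (¬m ∨ ¬n) forces n = False.
  then (¬c ∨ ¬m ∨ n) forces c = False.
  then (¬a ∨ e ∨ n ∨ ¬q) forces q = False.
  then (¬m ∨ q ∨ v) forces v = True.
All clauses satisfied.

a=T, m=T, n=F, e=F, q=F, v=T, c=F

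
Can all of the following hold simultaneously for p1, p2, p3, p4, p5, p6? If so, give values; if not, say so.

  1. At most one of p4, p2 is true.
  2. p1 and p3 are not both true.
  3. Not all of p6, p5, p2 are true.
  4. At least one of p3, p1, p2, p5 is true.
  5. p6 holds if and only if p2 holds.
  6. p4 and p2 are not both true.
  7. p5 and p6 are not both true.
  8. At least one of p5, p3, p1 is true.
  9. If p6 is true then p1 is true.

p1 = True; p2 = True; p3 = False; p4 = False; p5 = False; p6 = True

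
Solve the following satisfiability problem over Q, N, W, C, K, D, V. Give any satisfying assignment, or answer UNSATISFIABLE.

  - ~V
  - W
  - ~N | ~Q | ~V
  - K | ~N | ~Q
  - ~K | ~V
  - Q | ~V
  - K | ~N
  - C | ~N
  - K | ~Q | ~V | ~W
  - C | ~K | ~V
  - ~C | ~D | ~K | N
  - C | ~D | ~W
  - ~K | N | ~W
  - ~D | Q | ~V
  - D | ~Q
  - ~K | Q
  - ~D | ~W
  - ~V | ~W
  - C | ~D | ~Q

Q = False; N = False; W = True; C = True; K = False; D = False; V = False

Unit clause (~V) forces V = False.
Unit clause (W) forces W = True.
In (~D | ~W) only ~D is left, so D = False.
In (D | ~Q) only ~Q is left, so Q = False.
In (~K | Q) only ~K is left, so K = False.
In (K | ~N) only ~N is left, so N = False.
Set C = True.
All clauses satisfied.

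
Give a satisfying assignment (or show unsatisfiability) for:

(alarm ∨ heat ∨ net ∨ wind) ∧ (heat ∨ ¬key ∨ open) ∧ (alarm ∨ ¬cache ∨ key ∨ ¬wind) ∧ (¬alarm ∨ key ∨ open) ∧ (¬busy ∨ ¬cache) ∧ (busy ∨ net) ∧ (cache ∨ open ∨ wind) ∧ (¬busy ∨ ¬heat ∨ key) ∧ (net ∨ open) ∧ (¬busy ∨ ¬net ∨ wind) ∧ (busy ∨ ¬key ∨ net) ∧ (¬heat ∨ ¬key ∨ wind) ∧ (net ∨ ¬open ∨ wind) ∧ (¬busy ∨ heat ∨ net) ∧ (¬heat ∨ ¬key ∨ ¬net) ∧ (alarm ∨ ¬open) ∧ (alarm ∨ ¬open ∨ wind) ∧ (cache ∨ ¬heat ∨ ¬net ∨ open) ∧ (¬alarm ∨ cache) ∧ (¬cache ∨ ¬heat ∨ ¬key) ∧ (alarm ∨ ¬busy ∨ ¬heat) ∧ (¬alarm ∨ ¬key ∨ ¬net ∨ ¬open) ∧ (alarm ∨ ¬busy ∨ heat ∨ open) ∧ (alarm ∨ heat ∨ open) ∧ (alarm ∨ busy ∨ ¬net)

Set cache = True.
  then (¬busy ∨ ¬cache) forces busy = False.
  then (busy ∨ net) forces net = True.
  then (alarm ∨ busy ∨ ¬net) forces alarm = True.
Try key = True:
  (¬heat ∨ ¬key ∨ ¬net) forces heat = False.
  (heat ∨ ¬key ∨ open) forces open = True.
  clause (¬alarm ∨ ¬key ∨ ¬net ∨ ¬open) is falsified — backtrack.
So key = False.
  then (¬alarm ∨ key ∨ open) forces open = True.
Set heat = True.
Set wind = False.
All clauses satisfied.

cache=T, key=F, heat=T, wind=F, busy=F, net=T, alarm=T, open=T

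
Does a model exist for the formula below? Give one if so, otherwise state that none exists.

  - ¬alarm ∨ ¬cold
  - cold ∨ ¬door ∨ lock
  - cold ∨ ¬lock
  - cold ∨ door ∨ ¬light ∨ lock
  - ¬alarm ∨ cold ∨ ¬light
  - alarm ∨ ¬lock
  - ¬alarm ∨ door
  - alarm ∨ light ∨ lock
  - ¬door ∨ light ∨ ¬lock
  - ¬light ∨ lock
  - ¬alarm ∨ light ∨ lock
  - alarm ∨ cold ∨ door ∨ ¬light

The formula is unsatisfiable.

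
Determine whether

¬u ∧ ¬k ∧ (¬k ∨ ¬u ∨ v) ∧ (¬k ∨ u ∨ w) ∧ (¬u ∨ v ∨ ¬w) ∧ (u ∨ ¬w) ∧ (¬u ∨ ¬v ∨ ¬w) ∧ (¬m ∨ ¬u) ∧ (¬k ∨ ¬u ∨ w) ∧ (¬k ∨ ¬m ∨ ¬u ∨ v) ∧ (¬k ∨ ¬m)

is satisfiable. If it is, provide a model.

v=T, w=F, m=T, u=F, k=F

Unit clause (¬u) forces u = False.
Unit clause (¬k) forces k = False.
In (u ∨ ¬w) only ¬w is left, so w = False.
Set v = True.
Set m = True.
All clauses satisfied.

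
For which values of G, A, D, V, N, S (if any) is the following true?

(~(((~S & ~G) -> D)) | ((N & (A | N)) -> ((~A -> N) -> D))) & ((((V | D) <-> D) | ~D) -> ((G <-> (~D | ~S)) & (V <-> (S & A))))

G: False; A: True; D: True; V: True; N: True; S: True

  ~(((~S & ~G) -> D)) | ((N & (A | N)) -> ((~A -> N) -> D)) = True
    ~(((~S & ~G) -> D)) = False
      (~S & ~G) -> D = True
        ~S & ~G = False
          ~S = False
          ~G = True
    (N & (A | N)) -> ((~A -> N) -> D) = True
      N & (A | N) = True
        A | N = True
      (~A -> N) -> D = True
        ~A -> N = True
          ~A = False
  (((V | D) <-> D) | ~D) -> ((G <-> (~D | ~S)) & (V <-> (S & A))) = True
    ((V | D) <-> D) | ~D = True
      (V | D) <-> D = True
        V | D = True
      ~D = False
    (G <-> (~D | ~S)) & (V <-> (S & A)) = True
      G <-> (~D | ~S) = True
        ~D | ~S = False
          ~D = False
          ~S = False
      V <-> (S & A) = True
        S & A = True
Both conjuncts True, so the formula holds.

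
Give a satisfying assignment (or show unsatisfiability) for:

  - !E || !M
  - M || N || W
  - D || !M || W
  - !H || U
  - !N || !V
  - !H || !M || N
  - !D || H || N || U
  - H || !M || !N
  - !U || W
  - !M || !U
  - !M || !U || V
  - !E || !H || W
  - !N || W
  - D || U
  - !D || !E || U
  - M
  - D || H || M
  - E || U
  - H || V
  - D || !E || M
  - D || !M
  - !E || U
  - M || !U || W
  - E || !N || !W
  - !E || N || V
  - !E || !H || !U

Case M = True:
  (!E || !M) forces E = False.
  (!M || !U) forces U = False.
  Clause (E || U) is falsified — contradiction.
Case M = False:
  Clause (M) is falsified — contradiction.
Both cases fail, so the formula is unsatisfiable.

UNSATISFIABLE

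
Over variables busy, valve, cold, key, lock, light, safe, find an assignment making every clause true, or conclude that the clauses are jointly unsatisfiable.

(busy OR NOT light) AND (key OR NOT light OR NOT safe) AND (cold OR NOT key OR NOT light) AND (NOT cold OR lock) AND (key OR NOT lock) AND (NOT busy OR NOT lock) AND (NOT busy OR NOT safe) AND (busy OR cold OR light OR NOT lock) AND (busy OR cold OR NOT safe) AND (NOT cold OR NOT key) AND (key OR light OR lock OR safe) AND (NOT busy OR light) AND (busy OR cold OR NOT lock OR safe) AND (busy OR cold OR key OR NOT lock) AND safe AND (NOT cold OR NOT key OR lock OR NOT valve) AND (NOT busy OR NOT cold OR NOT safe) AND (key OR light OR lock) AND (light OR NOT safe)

UNSATISFIABLE

Case safe = True:
  (NOT busy OR NOT safe) forces busy = False.
  (busy OR NOT light) forces light = False.
  Clause (light OR NOT safe) is falsified — contradiction.
Case safe = False:
  Clause (safe) is falsified — contradiction.
Both cases fail, so the formula is unsatisfiable.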